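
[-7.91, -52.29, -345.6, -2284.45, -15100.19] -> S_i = -7.91*6.61^i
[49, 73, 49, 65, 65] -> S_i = Random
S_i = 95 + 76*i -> [95, 171, 247, 323, 399]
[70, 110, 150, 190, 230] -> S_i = 70 + 40*i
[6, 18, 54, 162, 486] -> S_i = 6*3^i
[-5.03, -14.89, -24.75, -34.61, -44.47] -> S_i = -5.03 + -9.86*i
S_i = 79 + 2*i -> [79, 81, 83, 85, 87]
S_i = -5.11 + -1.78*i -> [-5.11, -6.89, -8.67, -10.45, -12.23]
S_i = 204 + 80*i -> [204, 284, 364, 444, 524]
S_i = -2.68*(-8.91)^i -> [-2.68, 23.88, -212.76, 1895.69, -16890.62]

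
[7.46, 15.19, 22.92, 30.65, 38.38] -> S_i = 7.46 + 7.73*i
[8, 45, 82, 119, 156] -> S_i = 8 + 37*i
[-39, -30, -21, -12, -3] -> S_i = -39 + 9*i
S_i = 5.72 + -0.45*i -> [5.72, 5.27, 4.82, 4.37, 3.92]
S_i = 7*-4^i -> [7, -28, 112, -448, 1792]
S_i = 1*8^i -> [1, 8, 64, 512, 4096]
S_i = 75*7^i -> [75, 525, 3675, 25725, 180075]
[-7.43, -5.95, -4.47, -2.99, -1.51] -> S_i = -7.43 + 1.48*i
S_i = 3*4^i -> [3, 12, 48, 192, 768]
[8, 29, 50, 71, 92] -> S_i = 8 + 21*i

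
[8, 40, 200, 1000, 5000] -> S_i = 8*5^i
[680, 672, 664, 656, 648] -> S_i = 680 + -8*i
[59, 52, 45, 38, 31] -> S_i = 59 + -7*i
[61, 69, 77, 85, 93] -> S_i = 61 + 8*i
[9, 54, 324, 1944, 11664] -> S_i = 9*6^i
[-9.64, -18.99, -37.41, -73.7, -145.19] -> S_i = -9.64*1.97^i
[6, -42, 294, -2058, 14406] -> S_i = 6*-7^i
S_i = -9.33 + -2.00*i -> [-9.33, -11.33, -13.33, -15.33, -17.33]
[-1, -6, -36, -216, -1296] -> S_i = -1*6^i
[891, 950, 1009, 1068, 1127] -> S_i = 891 + 59*i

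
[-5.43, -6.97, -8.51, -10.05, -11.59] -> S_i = -5.43 + -1.54*i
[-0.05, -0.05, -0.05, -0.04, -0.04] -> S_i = -0.05*0.96^i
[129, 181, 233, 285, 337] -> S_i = 129 + 52*i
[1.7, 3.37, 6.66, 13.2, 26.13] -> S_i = 1.70*1.98^i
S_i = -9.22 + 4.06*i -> [-9.22, -5.16, -1.1, 2.96, 7.02]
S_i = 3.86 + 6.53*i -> [3.86, 10.39, 16.92, 23.45, 29.98]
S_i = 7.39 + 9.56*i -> [7.39, 16.95, 26.51, 36.07, 45.63]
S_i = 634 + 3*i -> [634, 637, 640, 643, 646]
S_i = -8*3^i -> [-8, -24, -72, -216, -648]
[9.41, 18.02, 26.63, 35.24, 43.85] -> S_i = 9.41 + 8.61*i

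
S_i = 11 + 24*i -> [11, 35, 59, 83, 107]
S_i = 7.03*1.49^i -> [7.03, 10.47, 15.61, 23.25, 34.65]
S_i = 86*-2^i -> [86, -172, 344, -688, 1376]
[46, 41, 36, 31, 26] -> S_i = 46 + -5*i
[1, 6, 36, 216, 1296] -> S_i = 1*6^i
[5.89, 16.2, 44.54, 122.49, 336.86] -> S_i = 5.89*2.75^i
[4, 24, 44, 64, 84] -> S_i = 4 + 20*i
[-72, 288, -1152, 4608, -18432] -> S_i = -72*-4^i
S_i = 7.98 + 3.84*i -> [7.98, 11.82, 15.66, 19.5, 23.34]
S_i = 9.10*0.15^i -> [9.1, 1.36, 0.2, 0.03, 0.0]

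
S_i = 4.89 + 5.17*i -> [4.89, 10.06, 15.23, 20.4, 25.57]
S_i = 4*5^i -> [4, 20, 100, 500, 2500]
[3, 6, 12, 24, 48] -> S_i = 3*2^i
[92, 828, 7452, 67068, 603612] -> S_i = 92*9^i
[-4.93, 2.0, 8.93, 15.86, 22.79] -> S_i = -4.93 + 6.93*i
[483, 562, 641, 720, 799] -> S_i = 483 + 79*i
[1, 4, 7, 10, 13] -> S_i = 1 + 3*i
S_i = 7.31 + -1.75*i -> [7.31, 5.56, 3.81, 2.06, 0.31]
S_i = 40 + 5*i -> [40, 45, 50, 55, 60]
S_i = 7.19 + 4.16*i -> [7.19, 11.35, 15.51, 19.67, 23.83]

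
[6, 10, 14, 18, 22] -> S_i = 6 + 4*i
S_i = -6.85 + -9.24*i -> [-6.85, -16.09, -25.33, -34.57, -43.81]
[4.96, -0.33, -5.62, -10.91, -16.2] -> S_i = 4.96 + -5.29*i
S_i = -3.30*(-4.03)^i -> [-3.3, 13.3, -53.59, 215.99, -870.43]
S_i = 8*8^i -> [8, 64, 512, 4096, 32768]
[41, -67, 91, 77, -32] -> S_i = Random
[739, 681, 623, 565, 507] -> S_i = 739 + -58*i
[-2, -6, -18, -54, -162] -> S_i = -2*3^i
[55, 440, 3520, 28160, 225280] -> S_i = 55*8^i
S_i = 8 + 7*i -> [8, 15, 22, 29, 36]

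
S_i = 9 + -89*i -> [9, -80, -169, -258, -347]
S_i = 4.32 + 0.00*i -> [4.32, 4.32, 4.32, 4.32, 4.32]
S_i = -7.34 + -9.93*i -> [-7.34, -17.27, -27.2, -37.13, -47.06]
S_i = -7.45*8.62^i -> [-7.45, -64.22, -553.57, -4771.75, -41132.52]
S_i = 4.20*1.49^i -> [4.2, 6.26, 9.32, 13.89, 20.7]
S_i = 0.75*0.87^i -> [0.75, 0.65, 0.57, 0.49, 0.43]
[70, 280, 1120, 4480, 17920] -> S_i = 70*4^i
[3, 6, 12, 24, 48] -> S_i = 3*2^i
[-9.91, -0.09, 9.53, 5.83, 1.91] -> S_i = Random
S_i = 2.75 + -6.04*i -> [2.75, -3.29, -9.33, -15.37, -21.41]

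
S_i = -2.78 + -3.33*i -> [-2.78, -6.11, -9.44, -12.77, -16.1]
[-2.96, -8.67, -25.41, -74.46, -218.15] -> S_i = -2.96*2.93^i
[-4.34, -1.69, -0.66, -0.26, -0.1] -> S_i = -4.34*0.39^i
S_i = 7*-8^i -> [7, -56, 448, -3584, 28672]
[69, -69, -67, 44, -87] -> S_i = Random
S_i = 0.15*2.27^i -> [0.15, 0.34, 0.77, 1.75, 3.98]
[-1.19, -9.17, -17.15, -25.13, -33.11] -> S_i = -1.19 + -7.98*i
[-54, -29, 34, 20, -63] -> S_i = Random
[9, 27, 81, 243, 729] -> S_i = 9*3^i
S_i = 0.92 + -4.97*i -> [0.92, -4.05, -9.02, -13.99, -18.96]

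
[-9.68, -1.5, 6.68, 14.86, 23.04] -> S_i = -9.68 + 8.18*i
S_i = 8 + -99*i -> [8, -91, -190, -289, -388]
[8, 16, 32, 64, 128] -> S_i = 8*2^i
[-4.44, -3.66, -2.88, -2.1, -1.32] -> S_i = -4.44 + 0.78*i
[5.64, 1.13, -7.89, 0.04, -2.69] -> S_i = Random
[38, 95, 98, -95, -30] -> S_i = Random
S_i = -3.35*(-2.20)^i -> [-3.35, 7.37, -16.21, 35.67, -78.48]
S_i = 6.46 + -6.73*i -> [6.46, -0.27, -7.0, -13.73, -20.46]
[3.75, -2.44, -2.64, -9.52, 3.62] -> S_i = Random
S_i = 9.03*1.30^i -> [9.03, 11.74, 15.26, 19.84, 25.79]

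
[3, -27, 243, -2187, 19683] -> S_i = 3*-9^i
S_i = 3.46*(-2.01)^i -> [3.46, -6.95, 13.98, -28.1, 56.48]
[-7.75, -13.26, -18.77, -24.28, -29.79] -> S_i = -7.75 + -5.51*i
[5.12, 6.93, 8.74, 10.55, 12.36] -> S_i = 5.12 + 1.81*i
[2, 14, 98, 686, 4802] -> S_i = 2*7^i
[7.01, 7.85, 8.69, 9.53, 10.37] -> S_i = 7.01 + 0.84*i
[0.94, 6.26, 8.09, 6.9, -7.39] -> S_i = Random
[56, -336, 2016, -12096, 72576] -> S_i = 56*-6^i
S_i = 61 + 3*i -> [61, 64, 67, 70, 73]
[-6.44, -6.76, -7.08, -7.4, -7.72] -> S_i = -6.44 + -0.32*i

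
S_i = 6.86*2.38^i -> [6.86, 16.33, 38.86, 92.48, 220.11]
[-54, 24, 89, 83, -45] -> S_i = Random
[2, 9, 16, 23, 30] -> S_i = 2 + 7*i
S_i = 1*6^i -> [1, 6, 36, 216, 1296]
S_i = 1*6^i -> [1, 6, 36, 216, 1296]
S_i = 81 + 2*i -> [81, 83, 85, 87, 89]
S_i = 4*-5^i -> [4, -20, 100, -500, 2500]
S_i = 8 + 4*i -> [8, 12, 16, 20, 24]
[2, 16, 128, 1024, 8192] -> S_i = 2*8^i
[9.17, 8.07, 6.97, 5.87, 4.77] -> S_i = 9.17 + -1.10*i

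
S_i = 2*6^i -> [2, 12, 72, 432, 2592]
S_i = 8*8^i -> [8, 64, 512, 4096, 32768]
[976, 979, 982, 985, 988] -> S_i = 976 + 3*i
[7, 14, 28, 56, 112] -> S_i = 7*2^i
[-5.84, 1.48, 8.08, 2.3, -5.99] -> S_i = Random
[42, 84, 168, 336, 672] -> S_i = 42*2^i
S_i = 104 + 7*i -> [104, 111, 118, 125, 132]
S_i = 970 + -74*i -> [970, 896, 822, 748, 674]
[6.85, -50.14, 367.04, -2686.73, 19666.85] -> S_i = 6.85*(-7.32)^i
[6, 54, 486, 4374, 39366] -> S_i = 6*9^i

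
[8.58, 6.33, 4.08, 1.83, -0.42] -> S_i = 8.58 + -2.25*i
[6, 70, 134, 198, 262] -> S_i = 6 + 64*i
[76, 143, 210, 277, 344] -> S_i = 76 + 67*i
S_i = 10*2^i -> [10, 20, 40, 80, 160]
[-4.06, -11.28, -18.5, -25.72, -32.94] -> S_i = -4.06 + -7.22*i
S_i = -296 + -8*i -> [-296, -304, -312, -320, -328]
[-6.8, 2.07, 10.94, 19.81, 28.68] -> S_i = -6.80 + 8.87*i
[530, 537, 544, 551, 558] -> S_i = 530 + 7*i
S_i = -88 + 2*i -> [-88, -86, -84, -82, -80]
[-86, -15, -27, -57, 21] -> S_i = Random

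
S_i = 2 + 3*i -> [2, 5, 8, 11, 14]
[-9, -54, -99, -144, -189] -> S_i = -9 + -45*i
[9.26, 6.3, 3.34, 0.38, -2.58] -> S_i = 9.26 + -2.96*i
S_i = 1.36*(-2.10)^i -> [1.36, -2.86, 6.0, -12.59, 26.45]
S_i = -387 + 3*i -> [-387, -384, -381, -378, -375]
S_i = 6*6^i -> [6, 36, 216, 1296, 7776]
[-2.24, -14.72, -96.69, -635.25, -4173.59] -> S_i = -2.24*6.57^i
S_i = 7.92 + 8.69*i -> [7.92, 16.61, 25.3, 33.99, 42.68]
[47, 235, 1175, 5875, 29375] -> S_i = 47*5^i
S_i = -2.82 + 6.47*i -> [-2.82, 3.65, 10.12, 16.59, 23.06]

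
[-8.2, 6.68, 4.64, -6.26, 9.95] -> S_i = Random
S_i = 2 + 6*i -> [2, 8, 14, 20, 26]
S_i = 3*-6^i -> [3, -18, 108, -648, 3888]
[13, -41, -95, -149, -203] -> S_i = 13 + -54*i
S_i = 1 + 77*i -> [1, 78, 155, 232, 309]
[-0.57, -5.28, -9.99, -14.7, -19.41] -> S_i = -0.57 + -4.71*i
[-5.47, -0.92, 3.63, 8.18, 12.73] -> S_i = -5.47 + 4.55*i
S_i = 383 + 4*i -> [383, 387, 391, 395, 399]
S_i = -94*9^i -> [-94, -846, -7614, -68526, -616734]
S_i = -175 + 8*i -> [-175, -167, -159, -151, -143]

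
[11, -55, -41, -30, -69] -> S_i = Random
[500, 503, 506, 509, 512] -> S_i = 500 + 3*i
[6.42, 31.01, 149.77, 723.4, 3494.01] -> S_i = 6.42*4.83^i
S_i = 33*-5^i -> [33, -165, 825, -4125, 20625]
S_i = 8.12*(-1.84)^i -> [8.12, -14.94, 27.49, -50.58, 93.07]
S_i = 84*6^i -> [84, 504, 3024, 18144, 108864]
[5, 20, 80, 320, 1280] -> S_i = 5*4^i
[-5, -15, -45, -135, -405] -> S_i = -5*3^i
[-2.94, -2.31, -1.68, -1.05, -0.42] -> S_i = -2.94 + 0.63*i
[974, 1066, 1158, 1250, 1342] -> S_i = 974 + 92*i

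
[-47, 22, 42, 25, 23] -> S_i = Random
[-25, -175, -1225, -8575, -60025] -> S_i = -25*7^i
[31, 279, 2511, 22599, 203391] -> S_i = 31*9^i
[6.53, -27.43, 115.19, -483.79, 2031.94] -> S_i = 6.53*(-4.20)^i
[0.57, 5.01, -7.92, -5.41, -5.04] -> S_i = Random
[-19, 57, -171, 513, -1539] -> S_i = -19*-3^i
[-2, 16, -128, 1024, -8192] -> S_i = -2*-8^i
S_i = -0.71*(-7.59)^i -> [-0.71, 5.39, -40.9, 310.44, -2356.27]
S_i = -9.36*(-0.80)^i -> [-9.36, 7.49, -5.99, 4.79, -3.83]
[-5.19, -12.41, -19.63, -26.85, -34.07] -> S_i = -5.19 + -7.22*i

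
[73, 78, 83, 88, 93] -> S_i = 73 + 5*i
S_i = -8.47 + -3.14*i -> [-8.47, -11.61, -14.75, -17.89, -21.03]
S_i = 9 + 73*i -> [9, 82, 155, 228, 301]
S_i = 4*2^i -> [4, 8, 16, 32, 64]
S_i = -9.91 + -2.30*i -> [-9.91, -12.21, -14.51, -16.81, -19.11]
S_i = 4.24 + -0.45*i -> [4.24, 3.79, 3.34, 2.89, 2.44]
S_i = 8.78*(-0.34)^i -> [8.78, -2.99, 1.01, -0.35, 0.12]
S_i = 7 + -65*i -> [7, -58, -123, -188, -253]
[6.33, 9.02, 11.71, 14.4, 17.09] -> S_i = 6.33 + 2.69*i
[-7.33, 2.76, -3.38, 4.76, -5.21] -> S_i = Random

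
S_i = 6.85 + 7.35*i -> [6.85, 14.2, 21.55, 28.9, 36.25]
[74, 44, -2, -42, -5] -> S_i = Random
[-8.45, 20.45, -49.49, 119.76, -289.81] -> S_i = -8.45*(-2.42)^i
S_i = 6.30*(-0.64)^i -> [6.3, -4.03, 2.58, -1.65, 1.06]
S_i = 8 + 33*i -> [8, 41, 74, 107, 140]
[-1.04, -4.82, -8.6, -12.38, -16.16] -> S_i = -1.04 + -3.78*i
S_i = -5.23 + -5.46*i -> [-5.23, -10.69, -16.15, -21.61, -27.07]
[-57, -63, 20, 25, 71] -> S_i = Random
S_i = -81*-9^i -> [-81, 729, -6561, 59049, -531441]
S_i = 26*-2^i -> [26, -52, 104, -208, 416]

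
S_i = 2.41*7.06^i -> [2.41, 17.01, 120.12, 848.07, 5987.37]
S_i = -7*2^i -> [-7, -14, -28, -56, -112]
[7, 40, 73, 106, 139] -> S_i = 7 + 33*i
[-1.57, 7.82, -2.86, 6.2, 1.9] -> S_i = Random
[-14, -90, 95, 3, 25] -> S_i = Random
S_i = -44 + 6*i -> [-44, -38, -32, -26, -20]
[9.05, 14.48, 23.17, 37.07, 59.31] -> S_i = 9.05*1.60^i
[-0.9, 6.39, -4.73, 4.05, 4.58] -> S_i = Random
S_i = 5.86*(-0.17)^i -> [5.86, -1.0, 0.17, -0.03, 0.0]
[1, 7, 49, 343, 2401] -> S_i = 1*7^i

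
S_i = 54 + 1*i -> [54, 55, 56, 57, 58]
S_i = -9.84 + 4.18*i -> [-9.84, -5.66, -1.48, 2.7, 6.88]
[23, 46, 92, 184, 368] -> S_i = 23*2^i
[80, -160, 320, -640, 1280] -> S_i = 80*-2^i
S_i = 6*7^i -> [6, 42, 294, 2058, 14406]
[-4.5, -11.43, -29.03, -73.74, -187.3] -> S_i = -4.50*2.54^i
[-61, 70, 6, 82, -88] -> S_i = Random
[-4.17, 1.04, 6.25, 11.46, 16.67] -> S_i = -4.17 + 5.21*i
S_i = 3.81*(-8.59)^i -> [3.81, -32.73, 281.13, -2414.93, 20744.24]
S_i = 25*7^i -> [25, 175, 1225, 8575, 60025]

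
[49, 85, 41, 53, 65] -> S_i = Random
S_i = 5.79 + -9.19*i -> [5.79, -3.4, -12.59, -21.78, -30.97]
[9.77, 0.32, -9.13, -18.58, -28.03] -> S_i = 9.77 + -9.45*i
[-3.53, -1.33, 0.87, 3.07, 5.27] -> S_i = -3.53 + 2.20*i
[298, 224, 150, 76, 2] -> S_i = 298 + -74*i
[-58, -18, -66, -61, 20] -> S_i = Random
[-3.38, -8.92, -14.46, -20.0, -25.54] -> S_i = -3.38 + -5.54*i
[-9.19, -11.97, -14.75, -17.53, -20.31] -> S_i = -9.19 + -2.78*i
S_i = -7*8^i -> [-7, -56, -448, -3584, -28672]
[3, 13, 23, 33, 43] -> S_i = 3 + 10*i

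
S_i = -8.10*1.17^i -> [-8.1, -9.48, -11.09, -12.97, -15.18]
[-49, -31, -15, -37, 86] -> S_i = Random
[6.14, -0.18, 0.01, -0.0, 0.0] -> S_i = 6.14*(-0.03)^i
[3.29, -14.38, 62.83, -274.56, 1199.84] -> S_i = 3.29*(-4.37)^i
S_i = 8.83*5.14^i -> [8.83, 45.39, 233.29, 1199.09, 6163.3]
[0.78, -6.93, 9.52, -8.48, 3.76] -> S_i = Random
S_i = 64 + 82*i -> [64, 146, 228, 310, 392]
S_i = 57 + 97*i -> [57, 154, 251, 348, 445]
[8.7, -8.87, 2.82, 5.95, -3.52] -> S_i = Random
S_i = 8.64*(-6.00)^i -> [8.64, -51.84, 311.04, -1866.24, 11197.44]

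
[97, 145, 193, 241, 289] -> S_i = 97 + 48*i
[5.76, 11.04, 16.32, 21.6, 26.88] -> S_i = 5.76 + 5.28*i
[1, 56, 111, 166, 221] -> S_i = 1 + 55*i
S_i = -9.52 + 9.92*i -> [-9.52, 0.4, 10.32, 20.24, 30.16]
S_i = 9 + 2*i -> [9, 11, 13, 15, 17]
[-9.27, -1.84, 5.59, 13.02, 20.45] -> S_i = -9.27 + 7.43*i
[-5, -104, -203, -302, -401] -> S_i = -5 + -99*i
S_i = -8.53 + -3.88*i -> [-8.53, -12.41, -16.29, -20.17, -24.05]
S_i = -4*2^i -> [-4, -8, -16, -32, -64]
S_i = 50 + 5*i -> [50, 55, 60, 65, 70]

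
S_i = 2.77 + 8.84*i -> [2.77, 11.61, 20.45, 29.29, 38.13]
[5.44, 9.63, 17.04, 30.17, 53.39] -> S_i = 5.44*1.77^i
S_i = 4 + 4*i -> [4, 8, 12, 16, 20]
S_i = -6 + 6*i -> [-6, 0, 6, 12, 18]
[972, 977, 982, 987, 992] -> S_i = 972 + 5*i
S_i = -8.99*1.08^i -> [-8.99, -9.71, -10.49, -11.32, -12.23]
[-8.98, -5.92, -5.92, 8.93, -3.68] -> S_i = Random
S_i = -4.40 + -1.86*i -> [-4.4, -6.26, -8.12, -9.98, -11.84]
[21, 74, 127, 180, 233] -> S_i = 21 + 53*i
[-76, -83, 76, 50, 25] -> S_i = Random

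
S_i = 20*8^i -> [20, 160, 1280, 10240, 81920]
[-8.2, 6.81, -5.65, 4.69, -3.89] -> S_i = -8.20*(-0.83)^i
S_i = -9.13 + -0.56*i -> [-9.13, -9.69, -10.25, -10.81, -11.37]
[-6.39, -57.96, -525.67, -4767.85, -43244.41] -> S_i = -6.39*9.07^i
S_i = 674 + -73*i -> [674, 601, 528, 455, 382]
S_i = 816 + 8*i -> [816, 824, 832, 840, 848]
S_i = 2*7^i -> [2, 14, 98, 686, 4802]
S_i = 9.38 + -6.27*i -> [9.38, 3.11, -3.16, -9.43, -15.7]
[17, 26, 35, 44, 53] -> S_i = 17 + 9*i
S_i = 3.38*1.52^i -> [3.38, 5.14, 7.81, 11.87, 18.04]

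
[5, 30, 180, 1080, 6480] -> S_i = 5*6^i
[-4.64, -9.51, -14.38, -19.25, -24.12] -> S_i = -4.64 + -4.87*i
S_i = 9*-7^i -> [9, -63, 441, -3087, 21609]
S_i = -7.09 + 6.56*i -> [-7.09, -0.53, 6.03, 12.59, 19.15]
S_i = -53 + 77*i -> [-53, 24, 101, 178, 255]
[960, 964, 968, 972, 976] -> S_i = 960 + 4*i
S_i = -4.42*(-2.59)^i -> [-4.42, 11.45, -29.65, 76.79, -198.89]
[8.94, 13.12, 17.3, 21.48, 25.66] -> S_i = 8.94 + 4.18*i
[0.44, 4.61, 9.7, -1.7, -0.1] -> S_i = Random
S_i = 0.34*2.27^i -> [0.34, 0.77, 1.75, 3.98, 9.03]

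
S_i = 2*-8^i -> [2, -16, 128, -1024, 8192]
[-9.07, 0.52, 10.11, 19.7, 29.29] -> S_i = -9.07 + 9.59*i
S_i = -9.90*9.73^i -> [-9.9, -96.33, -937.26, -9119.56, -88733.28]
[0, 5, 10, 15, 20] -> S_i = 0 + 5*i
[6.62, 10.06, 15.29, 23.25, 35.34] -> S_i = 6.62*1.52^i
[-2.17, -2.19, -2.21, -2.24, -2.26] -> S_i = -2.17*1.01^i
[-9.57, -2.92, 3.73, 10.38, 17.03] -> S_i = -9.57 + 6.65*i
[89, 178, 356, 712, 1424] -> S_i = 89*2^i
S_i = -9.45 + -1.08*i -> [-9.45, -10.53, -11.61, -12.69, -13.77]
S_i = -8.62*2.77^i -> [-8.62, -23.88, -66.14, -183.21, -507.49]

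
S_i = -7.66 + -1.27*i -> [-7.66, -8.93, -10.2, -11.47, -12.74]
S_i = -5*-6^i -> [-5, 30, -180, 1080, -6480]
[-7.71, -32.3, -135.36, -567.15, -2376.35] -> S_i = -7.71*4.19^i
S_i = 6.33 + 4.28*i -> [6.33, 10.61, 14.89, 19.17, 23.45]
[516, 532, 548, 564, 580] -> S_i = 516 + 16*i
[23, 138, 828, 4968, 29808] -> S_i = 23*6^i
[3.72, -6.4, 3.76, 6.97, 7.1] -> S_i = Random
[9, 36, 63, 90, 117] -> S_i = 9 + 27*i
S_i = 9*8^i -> [9, 72, 576, 4608, 36864]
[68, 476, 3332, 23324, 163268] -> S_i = 68*7^i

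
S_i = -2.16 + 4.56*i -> [-2.16, 2.4, 6.96, 11.52, 16.08]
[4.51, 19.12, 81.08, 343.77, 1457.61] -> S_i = 4.51*4.24^i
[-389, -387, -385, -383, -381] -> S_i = -389 + 2*i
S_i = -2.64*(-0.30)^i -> [-2.64, 0.79, -0.24, 0.07, -0.02]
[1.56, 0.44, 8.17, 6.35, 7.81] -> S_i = Random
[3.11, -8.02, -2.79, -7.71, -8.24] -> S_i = Random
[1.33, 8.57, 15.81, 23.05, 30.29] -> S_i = 1.33 + 7.24*i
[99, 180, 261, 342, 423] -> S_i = 99 + 81*i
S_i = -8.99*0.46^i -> [-8.99, -4.14, -1.9, -0.88, -0.4]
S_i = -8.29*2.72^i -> [-8.29, -22.55, -61.33, -166.83, -453.76]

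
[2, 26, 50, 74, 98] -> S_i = 2 + 24*i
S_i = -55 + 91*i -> [-55, 36, 127, 218, 309]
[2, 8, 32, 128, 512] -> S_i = 2*4^i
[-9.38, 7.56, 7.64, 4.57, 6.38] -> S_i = Random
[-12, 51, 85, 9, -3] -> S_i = Random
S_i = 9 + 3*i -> [9, 12, 15, 18, 21]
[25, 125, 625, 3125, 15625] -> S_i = 25*5^i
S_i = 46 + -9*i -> [46, 37, 28, 19, 10]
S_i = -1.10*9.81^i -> [-1.1, -10.79, -105.86, -1038.48, -10187.53]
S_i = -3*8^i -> [-3, -24, -192, -1536, -12288]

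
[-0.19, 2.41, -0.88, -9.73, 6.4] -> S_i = Random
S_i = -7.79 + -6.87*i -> [-7.79, -14.66, -21.53, -28.4, -35.27]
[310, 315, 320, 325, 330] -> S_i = 310 + 5*i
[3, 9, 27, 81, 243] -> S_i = 3*3^i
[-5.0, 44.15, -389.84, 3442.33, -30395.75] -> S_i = -5.00*(-8.83)^i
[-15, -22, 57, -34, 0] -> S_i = Random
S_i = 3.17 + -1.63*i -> [3.17, 1.54, -0.09, -1.72, -3.35]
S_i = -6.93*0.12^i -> [-6.93, -0.83, -0.1, -0.01, -0.0]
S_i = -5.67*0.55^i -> [-5.67, -3.12, -1.72, -0.94, -0.52]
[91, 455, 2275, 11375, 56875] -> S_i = 91*5^i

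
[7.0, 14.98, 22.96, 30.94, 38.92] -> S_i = 7.00 + 7.98*i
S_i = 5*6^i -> [5, 30, 180, 1080, 6480]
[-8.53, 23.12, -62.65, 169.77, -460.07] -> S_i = -8.53*(-2.71)^i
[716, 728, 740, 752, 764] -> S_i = 716 + 12*i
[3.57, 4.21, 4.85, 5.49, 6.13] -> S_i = 3.57 + 0.64*i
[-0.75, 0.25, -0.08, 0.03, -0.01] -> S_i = -0.75*(-0.33)^i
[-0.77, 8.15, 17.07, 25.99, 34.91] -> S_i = -0.77 + 8.92*i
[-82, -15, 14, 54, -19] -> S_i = Random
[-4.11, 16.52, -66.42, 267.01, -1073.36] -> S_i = -4.11*(-4.02)^i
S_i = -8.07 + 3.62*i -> [-8.07, -4.45, -0.83, 2.79, 6.41]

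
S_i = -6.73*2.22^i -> [-6.73, -14.94, -33.17, -73.63, -163.47]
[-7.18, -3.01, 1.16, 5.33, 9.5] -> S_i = -7.18 + 4.17*i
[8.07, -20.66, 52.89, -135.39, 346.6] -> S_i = 8.07*(-2.56)^i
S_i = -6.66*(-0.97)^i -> [-6.66, 6.46, -6.27, 6.08, -5.9]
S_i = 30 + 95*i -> [30, 125, 220, 315, 410]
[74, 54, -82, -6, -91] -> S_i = Random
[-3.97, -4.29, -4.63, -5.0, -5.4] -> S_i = -3.97*1.08^i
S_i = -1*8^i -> [-1, -8, -64, -512, -4096]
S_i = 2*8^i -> [2, 16, 128, 1024, 8192]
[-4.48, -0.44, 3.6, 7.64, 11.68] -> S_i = -4.48 + 4.04*i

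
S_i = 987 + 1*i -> [987, 988, 989, 990, 991]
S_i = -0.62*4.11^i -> [-0.62, -2.55, -10.47, -43.04, -176.91]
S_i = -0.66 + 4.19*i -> [-0.66, 3.53, 7.72, 11.91, 16.1]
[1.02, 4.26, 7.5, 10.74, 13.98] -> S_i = 1.02 + 3.24*i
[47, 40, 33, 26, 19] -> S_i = 47 + -7*i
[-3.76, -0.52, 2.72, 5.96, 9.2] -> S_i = -3.76 + 3.24*i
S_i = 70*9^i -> [70, 630, 5670, 51030, 459270]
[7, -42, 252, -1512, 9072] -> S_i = 7*-6^i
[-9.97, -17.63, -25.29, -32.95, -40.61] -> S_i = -9.97 + -7.66*i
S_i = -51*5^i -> [-51, -255, -1275, -6375, -31875]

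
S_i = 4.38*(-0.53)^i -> [4.38, -2.32, 1.23, -0.65, 0.35]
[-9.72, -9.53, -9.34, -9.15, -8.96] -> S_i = -9.72 + 0.19*i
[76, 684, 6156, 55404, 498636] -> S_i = 76*9^i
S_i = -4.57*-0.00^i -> [-4.57, 0.0, -0.0, 0.0, -0.0]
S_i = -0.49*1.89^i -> [-0.49, -0.93, -1.75, -3.31, -6.25]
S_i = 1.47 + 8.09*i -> [1.47, 9.56, 17.65, 25.74, 33.83]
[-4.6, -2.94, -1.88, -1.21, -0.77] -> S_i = -4.60*0.64^i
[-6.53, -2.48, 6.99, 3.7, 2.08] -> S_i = Random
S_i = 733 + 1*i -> [733, 734, 735, 736, 737]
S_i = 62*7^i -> [62, 434, 3038, 21266, 148862]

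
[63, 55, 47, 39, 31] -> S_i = 63 + -8*i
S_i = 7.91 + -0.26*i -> [7.91, 7.65, 7.39, 7.13, 6.87]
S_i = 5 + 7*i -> [5, 12, 19, 26, 33]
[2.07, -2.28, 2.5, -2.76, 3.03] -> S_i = 2.07*(-1.10)^i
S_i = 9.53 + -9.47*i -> [9.53, 0.06, -9.41, -18.88, -28.35]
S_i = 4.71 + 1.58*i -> [4.71, 6.29, 7.87, 9.45, 11.03]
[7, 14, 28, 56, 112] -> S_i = 7*2^i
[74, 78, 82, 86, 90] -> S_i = 74 + 4*i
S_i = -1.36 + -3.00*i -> [-1.36, -4.36, -7.36, -10.36, -13.36]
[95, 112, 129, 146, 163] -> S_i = 95 + 17*i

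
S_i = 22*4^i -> [22, 88, 352, 1408, 5632]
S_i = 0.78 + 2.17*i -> [0.78, 2.95, 5.12, 7.29, 9.46]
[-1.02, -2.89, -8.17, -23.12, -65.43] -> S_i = -1.02*2.83^i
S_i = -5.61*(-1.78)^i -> [-5.61, 9.99, -17.77, 31.64, -56.32]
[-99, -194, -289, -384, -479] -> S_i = -99 + -95*i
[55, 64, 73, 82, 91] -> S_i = 55 + 9*i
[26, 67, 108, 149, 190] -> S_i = 26 + 41*i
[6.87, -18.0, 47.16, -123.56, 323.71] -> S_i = 6.87*(-2.62)^i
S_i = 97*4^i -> [97, 388, 1552, 6208, 24832]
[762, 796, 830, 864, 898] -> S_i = 762 + 34*i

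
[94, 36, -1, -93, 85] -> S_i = Random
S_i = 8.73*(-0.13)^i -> [8.73, -1.13, 0.15, -0.02, 0.0]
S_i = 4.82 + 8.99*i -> [4.82, 13.81, 22.8, 31.79, 40.78]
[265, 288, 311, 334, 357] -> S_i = 265 + 23*i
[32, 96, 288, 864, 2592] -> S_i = 32*3^i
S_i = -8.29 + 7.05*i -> [-8.29, -1.24, 5.81, 12.86, 19.91]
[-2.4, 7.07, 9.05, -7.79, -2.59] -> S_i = Random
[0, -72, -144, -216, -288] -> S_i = 0 + -72*i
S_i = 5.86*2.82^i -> [5.86, 16.53, 46.6, 131.42, 370.59]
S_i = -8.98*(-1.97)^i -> [-8.98, 17.69, -34.85, 68.66, -135.25]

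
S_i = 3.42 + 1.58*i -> [3.42, 5.0, 6.58, 8.16, 9.74]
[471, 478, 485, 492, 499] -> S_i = 471 + 7*i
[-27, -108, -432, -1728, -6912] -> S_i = -27*4^i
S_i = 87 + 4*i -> [87, 91, 95, 99, 103]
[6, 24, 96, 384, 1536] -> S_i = 6*4^i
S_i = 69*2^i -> [69, 138, 276, 552, 1104]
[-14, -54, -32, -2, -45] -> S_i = Random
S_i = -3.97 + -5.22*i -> [-3.97, -9.19, -14.41, -19.63, -24.85]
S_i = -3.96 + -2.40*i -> [-3.96, -6.36, -8.76, -11.16, -13.56]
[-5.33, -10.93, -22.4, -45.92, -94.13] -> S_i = -5.33*2.05^i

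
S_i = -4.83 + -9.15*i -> [-4.83, -13.98, -23.13, -32.28, -41.43]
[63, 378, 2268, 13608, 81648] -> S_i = 63*6^i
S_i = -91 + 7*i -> [-91, -84, -77, -70, -63]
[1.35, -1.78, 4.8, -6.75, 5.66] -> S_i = Random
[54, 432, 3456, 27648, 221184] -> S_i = 54*8^i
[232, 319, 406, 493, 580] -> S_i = 232 + 87*i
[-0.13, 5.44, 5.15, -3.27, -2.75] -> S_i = Random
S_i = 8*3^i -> [8, 24, 72, 216, 648]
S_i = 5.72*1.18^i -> [5.72, 6.75, 7.96, 9.4, 11.09]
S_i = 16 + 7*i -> [16, 23, 30, 37, 44]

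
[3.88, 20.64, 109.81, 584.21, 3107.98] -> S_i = 3.88*5.32^i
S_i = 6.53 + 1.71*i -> [6.53, 8.24, 9.95, 11.66, 13.37]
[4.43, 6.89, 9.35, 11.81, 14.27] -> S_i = 4.43 + 2.46*i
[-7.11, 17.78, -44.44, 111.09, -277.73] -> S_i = -7.11*(-2.50)^i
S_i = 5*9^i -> [5, 45, 405, 3645, 32805]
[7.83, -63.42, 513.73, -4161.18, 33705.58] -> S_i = 7.83*(-8.10)^i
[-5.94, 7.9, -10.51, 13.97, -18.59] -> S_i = -5.94*(-1.33)^i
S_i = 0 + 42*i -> [0, 42, 84, 126, 168]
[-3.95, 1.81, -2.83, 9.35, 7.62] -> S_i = Random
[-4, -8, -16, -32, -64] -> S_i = -4*2^i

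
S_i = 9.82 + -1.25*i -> [9.82, 8.57, 7.32, 6.07, 4.82]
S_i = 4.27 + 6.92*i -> [4.27, 11.19, 18.11, 25.03, 31.95]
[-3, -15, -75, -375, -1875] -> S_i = -3*5^i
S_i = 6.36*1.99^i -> [6.36, 12.66, 25.19, 50.12, 99.74]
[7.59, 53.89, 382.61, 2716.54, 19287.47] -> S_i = 7.59*7.10^i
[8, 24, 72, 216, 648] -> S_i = 8*3^i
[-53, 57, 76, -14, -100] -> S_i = Random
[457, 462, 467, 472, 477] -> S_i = 457 + 5*i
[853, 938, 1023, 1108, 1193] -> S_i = 853 + 85*i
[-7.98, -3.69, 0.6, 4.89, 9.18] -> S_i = -7.98 + 4.29*i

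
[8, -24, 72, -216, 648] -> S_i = 8*-3^i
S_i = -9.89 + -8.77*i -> [-9.89, -18.66, -27.43, -36.2, -44.97]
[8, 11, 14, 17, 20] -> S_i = 8 + 3*i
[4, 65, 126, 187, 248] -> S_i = 4 + 61*i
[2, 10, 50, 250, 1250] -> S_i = 2*5^i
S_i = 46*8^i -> [46, 368, 2944, 23552, 188416]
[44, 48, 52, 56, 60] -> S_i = 44 + 4*i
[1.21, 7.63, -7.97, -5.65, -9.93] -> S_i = Random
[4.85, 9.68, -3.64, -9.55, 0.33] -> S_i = Random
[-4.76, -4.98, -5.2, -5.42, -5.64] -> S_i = -4.76 + -0.22*i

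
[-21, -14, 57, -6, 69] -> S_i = Random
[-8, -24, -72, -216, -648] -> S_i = -8*3^i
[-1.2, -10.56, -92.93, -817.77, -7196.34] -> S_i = -1.20*8.80^i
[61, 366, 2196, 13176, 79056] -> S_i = 61*6^i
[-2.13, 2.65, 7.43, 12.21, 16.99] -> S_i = -2.13 + 4.78*i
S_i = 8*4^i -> [8, 32, 128, 512, 2048]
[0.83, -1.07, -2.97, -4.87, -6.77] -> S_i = 0.83 + -1.90*i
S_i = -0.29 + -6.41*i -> [-0.29, -6.7, -13.11, -19.52, -25.93]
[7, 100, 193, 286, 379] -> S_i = 7 + 93*i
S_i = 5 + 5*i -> [5, 10, 15, 20, 25]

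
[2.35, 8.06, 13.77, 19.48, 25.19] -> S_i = 2.35 + 5.71*i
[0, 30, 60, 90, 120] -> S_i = 0 + 30*i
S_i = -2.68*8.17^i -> [-2.68, -21.9, -178.89, -1461.51, -11940.51]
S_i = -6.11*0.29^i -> [-6.11, -1.77, -0.51, -0.15, -0.04]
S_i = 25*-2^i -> [25, -50, 100, -200, 400]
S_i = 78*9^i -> [78, 702, 6318, 56862, 511758]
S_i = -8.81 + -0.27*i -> [-8.81, -9.08, -9.35, -9.62, -9.89]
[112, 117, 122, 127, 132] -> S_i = 112 + 5*i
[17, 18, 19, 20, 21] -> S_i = 17 + 1*i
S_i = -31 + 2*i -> [-31, -29, -27, -25, -23]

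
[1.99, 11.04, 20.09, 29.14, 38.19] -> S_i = 1.99 + 9.05*i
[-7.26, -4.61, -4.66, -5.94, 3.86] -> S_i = Random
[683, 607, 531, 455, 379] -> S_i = 683 + -76*i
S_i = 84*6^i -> [84, 504, 3024, 18144, 108864]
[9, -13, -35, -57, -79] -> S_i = 9 + -22*i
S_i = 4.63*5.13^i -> [4.63, 23.75, 121.85, 625.08, 3206.64]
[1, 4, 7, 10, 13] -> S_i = 1 + 3*i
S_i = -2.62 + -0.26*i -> [-2.62, -2.88, -3.14, -3.4, -3.66]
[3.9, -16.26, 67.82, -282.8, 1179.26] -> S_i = 3.90*(-4.17)^i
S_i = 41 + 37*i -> [41, 78, 115, 152, 189]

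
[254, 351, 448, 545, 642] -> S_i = 254 + 97*i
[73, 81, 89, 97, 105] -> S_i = 73 + 8*i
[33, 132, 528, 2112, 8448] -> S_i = 33*4^i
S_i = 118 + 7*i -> [118, 125, 132, 139, 146]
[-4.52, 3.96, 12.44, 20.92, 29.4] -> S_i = -4.52 + 8.48*i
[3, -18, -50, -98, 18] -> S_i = Random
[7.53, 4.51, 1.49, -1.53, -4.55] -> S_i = 7.53 + -3.02*i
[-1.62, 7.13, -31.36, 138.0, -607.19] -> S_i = -1.62*(-4.40)^i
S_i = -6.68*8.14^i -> [-6.68, -54.38, -442.61, -3602.88, -29327.44]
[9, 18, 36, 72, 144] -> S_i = 9*2^i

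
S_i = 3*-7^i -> [3, -21, 147, -1029, 7203]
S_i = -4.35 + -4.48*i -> [-4.35, -8.83, -13.31, -17.79, -22.27]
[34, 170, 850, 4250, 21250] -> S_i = 34*5^i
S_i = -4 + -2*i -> [-4, -6, -8, -10, -12]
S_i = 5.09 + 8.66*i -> [5.09, 13.75, 22.41, 31.07, 39.73]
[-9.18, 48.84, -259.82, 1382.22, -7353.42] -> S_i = -9.18*(-5.32)^i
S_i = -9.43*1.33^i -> [-9.43, -12.54, -16.68, -22.19, -29.51]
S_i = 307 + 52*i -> [307, 359, 411, 463, 515]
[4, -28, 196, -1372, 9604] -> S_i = 4*-7^i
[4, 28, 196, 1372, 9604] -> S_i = 4*7^i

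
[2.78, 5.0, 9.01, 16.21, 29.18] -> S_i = 2.78*1.80^i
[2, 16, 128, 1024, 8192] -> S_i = 2*8^i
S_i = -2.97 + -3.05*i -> [-2.97, -6.02, -9.07, -12.12, -15.17]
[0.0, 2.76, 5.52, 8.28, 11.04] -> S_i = -0.00 + 2.76*i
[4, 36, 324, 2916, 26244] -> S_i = 4*9^i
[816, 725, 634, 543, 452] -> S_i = 816 + -91*i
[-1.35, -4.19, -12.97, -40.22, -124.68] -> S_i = -1.35*3.10^i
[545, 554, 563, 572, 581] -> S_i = 545 + 9*i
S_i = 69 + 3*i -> [69, 72, 75, 78, 81]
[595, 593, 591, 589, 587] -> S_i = 595 + -2*i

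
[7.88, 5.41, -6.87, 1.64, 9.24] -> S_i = Random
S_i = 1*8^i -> [1, 8, 64, 512, 4096]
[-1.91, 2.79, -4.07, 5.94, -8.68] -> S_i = -1.91*(-1.46)^i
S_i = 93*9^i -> [93, 837, 7533, 67797, 610173]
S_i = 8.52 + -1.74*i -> [8.52, 6.78, 5.04, 3.3, 1.56]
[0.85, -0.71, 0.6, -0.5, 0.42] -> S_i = 0.85*(-0.84)^i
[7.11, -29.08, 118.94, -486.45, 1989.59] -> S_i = 7.11*(-4.09)^i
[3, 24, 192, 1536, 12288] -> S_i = 3*8^i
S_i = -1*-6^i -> [-1, 6, -36, 216, -1296]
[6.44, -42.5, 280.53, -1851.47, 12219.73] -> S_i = 6.44*(-6.60)^i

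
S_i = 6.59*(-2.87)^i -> [6.59, -18.91, 54.28, -155.79, 447.11]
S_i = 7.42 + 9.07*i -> [7.42, 16.49, 25.56, 34.63, 43.7]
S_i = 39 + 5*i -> [39, 44, 49, 54, 59]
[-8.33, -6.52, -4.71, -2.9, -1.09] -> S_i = -8.33 + 1.81*i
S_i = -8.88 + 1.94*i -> [-8.88, -6.94, -5.0, -3.06, -1.12]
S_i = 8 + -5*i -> [8, 3, -2, -7, -12]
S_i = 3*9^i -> [3, 27, 243, 2187, 19683]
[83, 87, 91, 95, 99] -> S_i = 83 + 4*i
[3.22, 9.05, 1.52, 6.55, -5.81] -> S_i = Random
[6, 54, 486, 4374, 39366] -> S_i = 6*9^i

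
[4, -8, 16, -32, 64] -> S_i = 4*-2^i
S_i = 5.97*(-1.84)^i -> [5.97, -10.98, 20.21, -37.19, 68.43]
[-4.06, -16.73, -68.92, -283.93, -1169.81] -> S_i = -4.06*4.12^i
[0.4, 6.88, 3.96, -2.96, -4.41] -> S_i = Random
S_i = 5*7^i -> [5, 35, 245, 1715, 12005]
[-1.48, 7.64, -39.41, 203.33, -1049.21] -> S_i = -1.48*(-5.16)^i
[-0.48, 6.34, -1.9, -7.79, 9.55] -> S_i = Random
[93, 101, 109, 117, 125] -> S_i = 93 + 8*i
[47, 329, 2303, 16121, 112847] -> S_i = 47*7^i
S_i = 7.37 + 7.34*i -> [7.37, 14.71, 22.05, 29.39, 36.73]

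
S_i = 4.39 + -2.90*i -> [4.39, 1.49, -1.41, -4.31, -7.21]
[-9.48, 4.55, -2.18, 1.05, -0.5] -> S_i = -9.48*(-0.48)^i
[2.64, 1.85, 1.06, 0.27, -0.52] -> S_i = 2.64 + -0.79*i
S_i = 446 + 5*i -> [446, 451, 456, 461, 466]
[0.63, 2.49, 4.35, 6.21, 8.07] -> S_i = 0.63 + 1.86*i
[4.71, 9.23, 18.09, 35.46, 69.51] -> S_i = 4.71*1.96^i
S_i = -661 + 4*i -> [-661, -657, -653, -649, -645]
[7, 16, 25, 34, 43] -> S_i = 7 + 9*i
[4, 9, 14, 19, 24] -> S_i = 4 + 5*i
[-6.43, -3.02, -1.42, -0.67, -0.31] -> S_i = -6.43*0.47^i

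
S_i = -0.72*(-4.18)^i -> [-0.72, 3.01, -12.58, 52.58, -219.81]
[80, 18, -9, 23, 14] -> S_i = Random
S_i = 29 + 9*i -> [29, 38, 47, 56, 65]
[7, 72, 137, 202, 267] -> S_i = 7 + 65*i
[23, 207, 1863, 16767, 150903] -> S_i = 23*9^i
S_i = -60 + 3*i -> [-60, -57, -54, -51, -48]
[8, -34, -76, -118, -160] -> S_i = 8 + -42*i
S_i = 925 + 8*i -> [925, 933, 941, 949, 957]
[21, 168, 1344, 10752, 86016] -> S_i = 21*8^i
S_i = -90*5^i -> [-90, -450, -2250, -11250, -56250]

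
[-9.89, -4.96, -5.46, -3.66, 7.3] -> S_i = Random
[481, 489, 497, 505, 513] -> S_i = 481 + 8*i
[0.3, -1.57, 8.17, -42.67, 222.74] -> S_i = 0.30*(-5.22)^i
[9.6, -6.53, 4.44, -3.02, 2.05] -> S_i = 9.60*(-0.68)^i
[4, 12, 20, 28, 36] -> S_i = 4 + 8*i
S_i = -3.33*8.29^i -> [-3.33, -27.61, -228.85, -1897.18, -15727.6]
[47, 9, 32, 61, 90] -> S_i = Random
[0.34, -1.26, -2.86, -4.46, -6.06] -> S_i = 0.34 + -1.60*i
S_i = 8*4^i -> [8, 32, 128, 512, 2048]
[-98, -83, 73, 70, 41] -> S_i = Random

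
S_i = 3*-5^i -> [3, -15, 75, -375, 1875]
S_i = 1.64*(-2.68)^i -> [1.64, -4.4, 11.78, -31.57, 84.6]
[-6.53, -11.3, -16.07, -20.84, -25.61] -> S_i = -6.53 + -4.77*i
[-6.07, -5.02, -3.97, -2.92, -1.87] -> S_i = -6.07 + 1.05*i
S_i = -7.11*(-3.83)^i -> [-7.11, 27.23, -104.3, 399.45, -1529.91]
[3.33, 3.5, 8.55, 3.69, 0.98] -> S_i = Random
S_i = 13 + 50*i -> [13, 63, 113, 163, 213]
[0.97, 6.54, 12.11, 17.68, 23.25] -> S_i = 0.97 + 5.57*i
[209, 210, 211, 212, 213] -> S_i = 209 + 1*i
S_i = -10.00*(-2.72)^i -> [-10.0, 27.2, -73.98, 201.24, -547.36]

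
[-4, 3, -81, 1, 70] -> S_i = Random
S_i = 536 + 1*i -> [536, 537, 538, 539, 540]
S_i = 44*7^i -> [44, 308, 2156, 15092, 105644]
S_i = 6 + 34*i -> [6, 40, 74, 108, 142]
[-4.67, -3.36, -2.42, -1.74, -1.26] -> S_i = -4.67*0.72^i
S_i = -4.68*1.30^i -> [-4.68, -6.08, -7.91, -10.28, -13.37]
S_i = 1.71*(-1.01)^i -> [1.71, -1.73, 1.74, -1.76, 1.78]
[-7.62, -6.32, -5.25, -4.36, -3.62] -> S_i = -7.62*0.83^i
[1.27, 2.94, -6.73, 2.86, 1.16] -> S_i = Random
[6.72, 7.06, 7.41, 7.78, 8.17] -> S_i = 6.72*1.05^i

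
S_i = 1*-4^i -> [1, -4, 16, -64, 256]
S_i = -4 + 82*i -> [-4, 78, 160, 242, 324]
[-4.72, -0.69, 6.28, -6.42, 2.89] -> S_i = Random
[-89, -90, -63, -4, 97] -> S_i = Random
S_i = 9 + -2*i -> [9, 7, 5, 3, 1]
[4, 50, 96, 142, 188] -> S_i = 4 + 46*i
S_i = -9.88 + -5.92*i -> [-9.88, -15.8, -21.72, -27.64, -33.56]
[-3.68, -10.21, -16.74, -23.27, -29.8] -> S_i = -3.68 + -6.53*i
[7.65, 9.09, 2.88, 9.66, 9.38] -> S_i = Random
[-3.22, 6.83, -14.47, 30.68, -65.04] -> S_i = -3.22*(-2.12)^i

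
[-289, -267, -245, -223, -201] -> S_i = -289 + 22*i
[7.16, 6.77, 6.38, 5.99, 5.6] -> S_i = 7.16 + -0.39*i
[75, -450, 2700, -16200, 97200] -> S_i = 75*-6^i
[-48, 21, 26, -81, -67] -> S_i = Random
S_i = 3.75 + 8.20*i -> [3.75, 11.95, 20.15, 28.35, 36.55]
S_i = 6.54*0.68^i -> [6.54, 4.45, 3.02, 2.06, 1.4]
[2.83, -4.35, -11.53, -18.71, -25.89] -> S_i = 2.83 + -7.18*i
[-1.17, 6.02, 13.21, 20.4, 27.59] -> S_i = -1.17 + 7.19*i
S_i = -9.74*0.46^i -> [-9.74, -4.48, -2.06, -0.95, -0.44]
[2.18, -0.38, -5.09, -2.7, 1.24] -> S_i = Random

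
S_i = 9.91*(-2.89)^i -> [9.91, -28.64, 82.77, -239.2, 691.3]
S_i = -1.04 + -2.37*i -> [-1.04, -3.41, -5.78, -8.15, -10.52]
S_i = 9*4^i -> [9, 36, 144, 576, 2304]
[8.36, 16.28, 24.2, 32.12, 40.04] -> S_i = 8.36 + 7.92*i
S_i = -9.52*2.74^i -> [-9.52, -26.08, -71.47, -195.83, -536.59]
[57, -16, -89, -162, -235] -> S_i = 57 + -73*i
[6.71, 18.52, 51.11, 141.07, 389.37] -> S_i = 6.71*2.76^i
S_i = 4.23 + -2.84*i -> [4.23, 1.39, -1.45, -4.29, -7.13]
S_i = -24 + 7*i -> [-24, -17, -10, -3, 4]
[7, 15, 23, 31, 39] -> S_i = 7 + 8*i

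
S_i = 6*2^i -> [6, 12, 24, 48, 96]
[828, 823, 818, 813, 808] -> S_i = 828 + -5*i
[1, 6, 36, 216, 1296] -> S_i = 1*6^i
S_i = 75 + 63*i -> [75, 138, 201, 264, 327]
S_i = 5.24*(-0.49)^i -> [5.24, -2.57, 1.26, -0.62, 0.3]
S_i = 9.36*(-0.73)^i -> [9.36, -6.83, 4.99, -3.64, 2.66]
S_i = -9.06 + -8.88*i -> [-9.06, -17.94, -26.82, -35.7, -44.58]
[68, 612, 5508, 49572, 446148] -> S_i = 68*9^i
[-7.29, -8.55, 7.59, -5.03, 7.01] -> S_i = Random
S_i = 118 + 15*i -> [118, 133, 148, 163, 178]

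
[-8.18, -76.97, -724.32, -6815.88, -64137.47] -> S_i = -8.18*9.41^i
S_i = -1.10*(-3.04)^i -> [-1.1, 3.34, -10.17, 30.9, -93.95]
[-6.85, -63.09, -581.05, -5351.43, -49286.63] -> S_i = -6.85*9.21^i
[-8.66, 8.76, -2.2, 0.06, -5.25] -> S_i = Random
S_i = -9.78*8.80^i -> [-9.78, -86.06, -757.36, -6664.8, -58650.21]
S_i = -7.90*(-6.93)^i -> [-7.9, 54.75, -379.4, 2629.22, -18220.49]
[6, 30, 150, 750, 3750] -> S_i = 6*5^i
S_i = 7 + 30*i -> [7, 37, 67, 97, 127]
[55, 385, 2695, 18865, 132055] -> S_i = 55*7^i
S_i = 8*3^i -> [8, 24, 72, 216, 648]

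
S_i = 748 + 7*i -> [748, 755, 762, 769, 776]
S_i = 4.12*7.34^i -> [4.12, 30.24, 221.97, 1629.24, 11958.63]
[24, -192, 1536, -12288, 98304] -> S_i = 24*-8^i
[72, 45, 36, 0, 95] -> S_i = Random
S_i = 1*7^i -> [1, 7, 49, 343, 2401]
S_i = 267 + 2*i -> [267, 269, 271, 273, 275]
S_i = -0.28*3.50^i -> [-0.28, -0.98, -3.43, -12.0, -42.02]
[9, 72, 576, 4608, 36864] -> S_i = 9*8^i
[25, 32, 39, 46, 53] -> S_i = 25 + 7*i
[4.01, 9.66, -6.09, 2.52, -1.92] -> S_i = Random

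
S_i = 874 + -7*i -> [874, 867, 860, 853, 846]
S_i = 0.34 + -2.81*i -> [0.34, -2.47, -5.28, -8.09, -10.9]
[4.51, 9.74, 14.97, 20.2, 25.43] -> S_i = 4.51 + 5.23*i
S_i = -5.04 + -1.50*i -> [-5.04, -6.54, -8.04, -9.54, -11.04]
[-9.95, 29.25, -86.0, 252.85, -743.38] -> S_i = -9.95*(-2.94)^i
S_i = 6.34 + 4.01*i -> [6.34, 10.35, 14.36, 18.37, 22.38]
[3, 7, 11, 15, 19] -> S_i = 3 + 4*i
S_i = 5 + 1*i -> [5, 6, 7, 8, 9]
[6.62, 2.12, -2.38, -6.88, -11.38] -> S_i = 6.62 + -4.50*i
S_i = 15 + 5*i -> [15, 20, 25, 30, 35]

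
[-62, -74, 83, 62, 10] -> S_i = Random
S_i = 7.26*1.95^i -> [7.26, 14.16, 27.61, 53.83, 104.97]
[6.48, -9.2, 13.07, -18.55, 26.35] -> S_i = 6.48*(-1.42)^i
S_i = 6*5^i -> [6, 30, 150, 750, 3750]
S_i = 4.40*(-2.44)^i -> [4.4, -10.74, 26.2, -63.92, 155.96]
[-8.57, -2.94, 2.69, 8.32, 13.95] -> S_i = -8.57 + 5.63*i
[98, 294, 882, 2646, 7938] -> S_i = 98*3^i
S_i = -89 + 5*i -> [-89, -84, -79, -74, -69]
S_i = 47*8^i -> [47, 376, 3008, 24064, 192512]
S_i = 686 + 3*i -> [686, 689, 692, 695, 698]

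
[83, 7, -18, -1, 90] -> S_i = Random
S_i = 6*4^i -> [6, 24, 96, 384, 1536]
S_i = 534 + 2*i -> [534, 536, 538, 540, 542]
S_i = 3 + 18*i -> [3, 21, 39, 57, 75]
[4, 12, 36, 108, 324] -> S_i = 4*3^i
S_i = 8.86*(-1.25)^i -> [8.86, -11.08, 13.84, -17.3, 21.63]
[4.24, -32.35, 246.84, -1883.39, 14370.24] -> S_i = 4.24*(-7.63)^i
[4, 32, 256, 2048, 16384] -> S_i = 4*8^i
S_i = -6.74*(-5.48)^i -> [-6.74, 36.94, -202.4, 1109.18, -6078.3]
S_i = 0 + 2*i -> [0, 2, 4, 6, 8]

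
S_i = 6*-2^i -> [6, -12, 24, -48, 96]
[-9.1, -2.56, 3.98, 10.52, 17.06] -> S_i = -9.10 + 6.54*i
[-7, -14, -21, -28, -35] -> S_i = -7 + -7*i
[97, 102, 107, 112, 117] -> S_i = 97 + 5*i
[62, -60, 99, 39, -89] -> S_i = Random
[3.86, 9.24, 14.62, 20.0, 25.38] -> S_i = 3.86 + 5.38*i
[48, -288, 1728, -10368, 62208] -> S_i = 48*-6^i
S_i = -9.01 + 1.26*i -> [-9.01, -7.75, -6.49, -5.23, -3.97]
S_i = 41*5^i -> [41, 205, 1025, 5125, 25625]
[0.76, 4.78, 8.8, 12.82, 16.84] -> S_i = 0.76 + 4.02*i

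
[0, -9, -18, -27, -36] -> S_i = 0 + -9*i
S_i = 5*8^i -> [5, 40, 320, 2560, 20480]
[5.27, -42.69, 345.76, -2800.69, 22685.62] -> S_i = 5.27*(-8.10)^i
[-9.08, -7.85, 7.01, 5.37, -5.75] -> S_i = Random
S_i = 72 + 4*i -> [72, 76, 80, 84, 88]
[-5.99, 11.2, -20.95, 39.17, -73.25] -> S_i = -5.99*(-1.87)^i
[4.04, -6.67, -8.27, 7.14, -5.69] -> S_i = Random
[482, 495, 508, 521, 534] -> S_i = 482 + 13*i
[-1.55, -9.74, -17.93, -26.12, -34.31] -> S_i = -1.55 + -8.19*i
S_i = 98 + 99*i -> [98, 197, 296, 395, 494]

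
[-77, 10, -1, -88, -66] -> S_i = Random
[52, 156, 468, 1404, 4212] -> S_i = 52*3^i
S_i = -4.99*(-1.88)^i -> [-4.99, 9.38, -17.64, 33.16, -62.33]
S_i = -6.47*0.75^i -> [-6.47, -4.85, -3.64, -2.73, -2.05]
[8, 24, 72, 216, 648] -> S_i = 8*3^i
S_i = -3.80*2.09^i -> [-3.8, -7.94, -16.6, -34.69, -72.51]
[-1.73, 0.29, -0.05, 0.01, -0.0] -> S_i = -1.73*(-0.17)^i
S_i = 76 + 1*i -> [76, 77, 78, 79, 80]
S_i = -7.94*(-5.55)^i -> [-7.94, 44.07, -244.57, 1357.37, -7533.42]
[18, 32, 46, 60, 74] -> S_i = 18 + 14*i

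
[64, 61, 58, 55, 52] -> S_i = 64 + -3*i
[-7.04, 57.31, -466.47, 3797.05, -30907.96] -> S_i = -7.04*(-8.14)^i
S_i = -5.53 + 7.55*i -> [-5.53, 2.02, 9.57, 17.12, 24.67]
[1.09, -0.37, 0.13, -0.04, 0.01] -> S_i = 1.09*(-0.34)^i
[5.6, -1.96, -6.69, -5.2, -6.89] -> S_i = Random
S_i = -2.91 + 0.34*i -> [-2.91, -2.57, -2.23, -1.89, -1.55]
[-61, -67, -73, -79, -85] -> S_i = -61 + -6*i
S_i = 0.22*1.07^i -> [0.22, 0.24, 0.25, 0.27, 0.29]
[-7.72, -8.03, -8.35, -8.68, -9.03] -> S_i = -7.72*1.04^i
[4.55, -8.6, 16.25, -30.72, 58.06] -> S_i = 4.55*(-1.89)^i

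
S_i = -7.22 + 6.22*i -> [-7.22, -1.0, 5.22, 11.44, 17.66]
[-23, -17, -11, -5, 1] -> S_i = -23 + 6*i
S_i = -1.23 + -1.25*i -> [-1.23, -2.48, -3.73, -4.98, -6.23]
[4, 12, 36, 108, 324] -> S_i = 4*3^i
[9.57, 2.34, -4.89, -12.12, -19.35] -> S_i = 9.57 + -7.23*i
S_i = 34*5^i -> [34, 170, 850, 4250, 21250]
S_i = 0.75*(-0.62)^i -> [0.75, -0.46, 0.29, -0.18, 0.11]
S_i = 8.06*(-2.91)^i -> [8.06, -23.45, 68.25, -198.62, 577.97]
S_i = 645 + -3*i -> [645, 642, 639, 636, 633]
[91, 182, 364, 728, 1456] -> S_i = 91*2^i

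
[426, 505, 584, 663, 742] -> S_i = 426 + 79*i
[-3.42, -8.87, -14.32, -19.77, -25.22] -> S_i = -3.42 + -5.45*i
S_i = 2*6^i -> [2, 12, 72, 432, 2592]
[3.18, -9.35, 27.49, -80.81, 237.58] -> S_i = 3.18*(-2.94)^i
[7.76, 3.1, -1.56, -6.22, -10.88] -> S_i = 7.76 + -4.66*i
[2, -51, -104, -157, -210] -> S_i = 2 + -53*i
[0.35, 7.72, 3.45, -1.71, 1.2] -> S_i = Random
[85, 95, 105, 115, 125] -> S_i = 85 + 10*i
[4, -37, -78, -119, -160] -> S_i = 4 + -41*i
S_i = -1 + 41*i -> [-1, 40, 81, 122, 163]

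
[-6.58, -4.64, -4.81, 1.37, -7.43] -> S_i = Random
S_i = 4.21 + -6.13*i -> [4.21, -1.92, -8.05, -14.18, -20.31]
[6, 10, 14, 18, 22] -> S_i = 6 + 4*i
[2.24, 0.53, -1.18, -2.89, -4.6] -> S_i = 2.24 + -1.71*i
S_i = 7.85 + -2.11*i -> [7.85, 5.74, 3.63, 1.52, -0.59]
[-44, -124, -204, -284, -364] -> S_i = -44 + -80*i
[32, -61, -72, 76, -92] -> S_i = Random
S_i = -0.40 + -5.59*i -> [-0.4, -5.99, -11.58, -17.17, -22.76]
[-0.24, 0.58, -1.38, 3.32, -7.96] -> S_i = -0.24*(-2.40)^i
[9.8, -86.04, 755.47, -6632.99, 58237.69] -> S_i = 9.80*(-8.78)^i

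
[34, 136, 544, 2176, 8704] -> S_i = 34*4^i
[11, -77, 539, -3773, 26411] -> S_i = 11*-7^i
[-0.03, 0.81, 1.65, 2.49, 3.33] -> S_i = -0.03 + 0.84*i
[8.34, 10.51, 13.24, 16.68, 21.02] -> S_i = 8.34*1.26^i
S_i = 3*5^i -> [3, 15, 75, 375, 1875]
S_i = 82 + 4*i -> [82, 86, 90, 94, 98]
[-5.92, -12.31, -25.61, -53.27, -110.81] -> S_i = -5.92*2.08^i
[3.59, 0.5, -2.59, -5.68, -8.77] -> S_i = 3.59 + -3.09*i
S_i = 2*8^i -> [2, 16, 128, 1024, 8192]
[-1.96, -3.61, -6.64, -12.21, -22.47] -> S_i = -1.96*1.84^i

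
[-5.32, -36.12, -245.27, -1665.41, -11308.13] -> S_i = -5.32*6.79^i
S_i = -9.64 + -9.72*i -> [-9.64, -19.36, -29.08, -38.8, -48.52]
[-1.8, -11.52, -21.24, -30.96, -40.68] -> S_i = -1.80 + -9.72*i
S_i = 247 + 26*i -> [247, 273, 299, 325, 351]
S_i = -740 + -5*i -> [-740, -745, -750, -755, -760]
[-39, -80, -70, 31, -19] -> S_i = Random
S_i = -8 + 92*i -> [-8, 84, 176, 268, 360]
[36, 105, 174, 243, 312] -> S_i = 36 + 69*i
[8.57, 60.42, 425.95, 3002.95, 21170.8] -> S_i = 8.57*7.05^i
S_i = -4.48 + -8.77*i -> [-4.48, -13.25, -22.02, -30.79, -39.56]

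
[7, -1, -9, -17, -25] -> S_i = 7 + -8*i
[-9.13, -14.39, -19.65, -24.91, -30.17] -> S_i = -9.13 + -5.26*i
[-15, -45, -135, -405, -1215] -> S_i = -15*3^i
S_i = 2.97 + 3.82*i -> [2.97, 6.79, 10.61, 14.43, 18.25]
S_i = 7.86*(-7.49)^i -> [7.86, -58.87, 440.95, -3302.69, 24737.16]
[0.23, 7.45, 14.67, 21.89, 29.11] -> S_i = 0.23 + 7.22*i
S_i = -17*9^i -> [-17, -153, -1377, -12393, -111537]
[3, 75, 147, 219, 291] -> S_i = 3 + 72*i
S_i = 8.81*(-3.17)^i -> [8.81, -27.93, 88.53, -280.64, 889.64]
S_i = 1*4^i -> [1, 4, 16, 64, 256]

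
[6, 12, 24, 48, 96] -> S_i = 6*2^i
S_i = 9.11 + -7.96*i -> [9.11, 1.15, -6.81, -14.77, -22.73]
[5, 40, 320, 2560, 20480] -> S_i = 5*8^i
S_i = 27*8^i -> [27, 216, 1728, 13824, 110592]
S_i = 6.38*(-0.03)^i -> [6.38, -0.19, 0.01, -0.0, 0.0]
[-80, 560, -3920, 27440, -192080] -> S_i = -80*-7^i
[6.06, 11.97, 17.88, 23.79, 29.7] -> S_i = 6.06 + 5.91*i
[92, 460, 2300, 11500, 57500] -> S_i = 92*5^i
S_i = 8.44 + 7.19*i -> [8.44, 15.63, 22.82, 30.01, 37.2]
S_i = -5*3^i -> [-5, -15, -45, -135, -405]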